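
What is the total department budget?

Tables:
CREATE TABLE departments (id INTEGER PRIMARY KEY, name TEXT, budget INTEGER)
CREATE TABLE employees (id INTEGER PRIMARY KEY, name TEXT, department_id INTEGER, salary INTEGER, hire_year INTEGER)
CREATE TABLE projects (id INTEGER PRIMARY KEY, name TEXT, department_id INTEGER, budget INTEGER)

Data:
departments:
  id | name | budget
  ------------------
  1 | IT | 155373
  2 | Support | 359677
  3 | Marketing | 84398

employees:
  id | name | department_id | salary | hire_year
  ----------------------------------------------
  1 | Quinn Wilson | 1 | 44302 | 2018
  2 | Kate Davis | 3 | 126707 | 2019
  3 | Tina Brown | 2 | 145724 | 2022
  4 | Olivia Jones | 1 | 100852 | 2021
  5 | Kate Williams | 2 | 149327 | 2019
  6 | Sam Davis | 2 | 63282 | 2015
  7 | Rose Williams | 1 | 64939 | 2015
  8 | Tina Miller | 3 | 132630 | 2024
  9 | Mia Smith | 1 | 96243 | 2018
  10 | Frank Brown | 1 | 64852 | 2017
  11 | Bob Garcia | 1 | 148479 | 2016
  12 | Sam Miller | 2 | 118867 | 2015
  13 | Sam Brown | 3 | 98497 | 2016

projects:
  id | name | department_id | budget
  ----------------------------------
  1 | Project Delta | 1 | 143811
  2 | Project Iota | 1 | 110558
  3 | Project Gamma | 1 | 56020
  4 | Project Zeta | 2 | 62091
SELECT SUM(budget) FROM departments

Execution result:
599448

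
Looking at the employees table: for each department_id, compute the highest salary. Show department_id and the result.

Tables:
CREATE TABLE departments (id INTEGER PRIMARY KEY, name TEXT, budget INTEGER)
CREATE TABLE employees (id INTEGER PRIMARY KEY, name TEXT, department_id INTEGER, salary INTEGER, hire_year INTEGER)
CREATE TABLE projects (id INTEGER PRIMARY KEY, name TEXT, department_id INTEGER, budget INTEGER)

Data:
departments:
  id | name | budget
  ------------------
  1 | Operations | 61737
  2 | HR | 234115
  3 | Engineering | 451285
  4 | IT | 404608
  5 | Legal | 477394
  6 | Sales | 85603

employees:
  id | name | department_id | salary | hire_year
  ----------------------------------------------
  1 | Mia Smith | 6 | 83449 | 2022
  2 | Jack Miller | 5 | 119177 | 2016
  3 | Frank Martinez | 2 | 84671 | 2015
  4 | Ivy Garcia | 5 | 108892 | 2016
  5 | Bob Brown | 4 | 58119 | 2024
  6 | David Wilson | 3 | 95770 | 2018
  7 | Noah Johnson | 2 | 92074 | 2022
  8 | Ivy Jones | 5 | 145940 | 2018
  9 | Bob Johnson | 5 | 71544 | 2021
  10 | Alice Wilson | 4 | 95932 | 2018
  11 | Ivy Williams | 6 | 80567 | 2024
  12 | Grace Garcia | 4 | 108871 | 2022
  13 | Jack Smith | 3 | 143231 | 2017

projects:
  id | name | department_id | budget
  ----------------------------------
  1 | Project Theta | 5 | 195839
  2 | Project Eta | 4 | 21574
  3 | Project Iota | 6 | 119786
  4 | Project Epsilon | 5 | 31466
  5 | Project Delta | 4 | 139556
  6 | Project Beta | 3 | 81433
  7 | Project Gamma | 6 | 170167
SELECT department_id, MAX(salary) AS max_salary FROM employees GROUP BY department_id

Execution result:
department_id | max_salary
2 | 92074
3 | 143231
4 | 108871
5 | 145940
6 | 83449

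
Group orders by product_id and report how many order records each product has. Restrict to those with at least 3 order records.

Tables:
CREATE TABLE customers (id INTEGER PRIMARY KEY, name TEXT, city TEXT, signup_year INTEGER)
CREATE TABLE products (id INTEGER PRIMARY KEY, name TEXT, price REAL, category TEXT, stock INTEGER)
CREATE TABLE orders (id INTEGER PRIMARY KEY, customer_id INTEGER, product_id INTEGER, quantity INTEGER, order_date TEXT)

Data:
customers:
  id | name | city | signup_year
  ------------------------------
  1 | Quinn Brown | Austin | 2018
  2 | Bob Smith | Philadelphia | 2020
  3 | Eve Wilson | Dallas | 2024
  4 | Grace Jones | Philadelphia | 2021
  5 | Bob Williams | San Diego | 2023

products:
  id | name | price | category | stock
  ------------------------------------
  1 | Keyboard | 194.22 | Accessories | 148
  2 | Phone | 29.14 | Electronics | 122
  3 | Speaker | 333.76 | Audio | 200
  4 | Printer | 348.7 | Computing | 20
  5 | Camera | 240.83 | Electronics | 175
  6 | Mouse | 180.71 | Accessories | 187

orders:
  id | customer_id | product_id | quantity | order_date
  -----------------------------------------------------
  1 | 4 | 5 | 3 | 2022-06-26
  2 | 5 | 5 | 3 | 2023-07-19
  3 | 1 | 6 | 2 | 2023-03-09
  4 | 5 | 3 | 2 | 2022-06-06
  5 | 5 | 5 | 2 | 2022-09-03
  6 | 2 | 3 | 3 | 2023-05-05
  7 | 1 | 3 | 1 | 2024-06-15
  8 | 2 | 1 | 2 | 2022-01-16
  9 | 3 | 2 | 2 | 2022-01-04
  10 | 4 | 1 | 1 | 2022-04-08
SELECT product_id, COUNT(*) AS order_count FROM orders GROUP BY product_id HAVING COUNT(*) >= 3

Execution result:
product_id | order_count
3 | 3
5 | 3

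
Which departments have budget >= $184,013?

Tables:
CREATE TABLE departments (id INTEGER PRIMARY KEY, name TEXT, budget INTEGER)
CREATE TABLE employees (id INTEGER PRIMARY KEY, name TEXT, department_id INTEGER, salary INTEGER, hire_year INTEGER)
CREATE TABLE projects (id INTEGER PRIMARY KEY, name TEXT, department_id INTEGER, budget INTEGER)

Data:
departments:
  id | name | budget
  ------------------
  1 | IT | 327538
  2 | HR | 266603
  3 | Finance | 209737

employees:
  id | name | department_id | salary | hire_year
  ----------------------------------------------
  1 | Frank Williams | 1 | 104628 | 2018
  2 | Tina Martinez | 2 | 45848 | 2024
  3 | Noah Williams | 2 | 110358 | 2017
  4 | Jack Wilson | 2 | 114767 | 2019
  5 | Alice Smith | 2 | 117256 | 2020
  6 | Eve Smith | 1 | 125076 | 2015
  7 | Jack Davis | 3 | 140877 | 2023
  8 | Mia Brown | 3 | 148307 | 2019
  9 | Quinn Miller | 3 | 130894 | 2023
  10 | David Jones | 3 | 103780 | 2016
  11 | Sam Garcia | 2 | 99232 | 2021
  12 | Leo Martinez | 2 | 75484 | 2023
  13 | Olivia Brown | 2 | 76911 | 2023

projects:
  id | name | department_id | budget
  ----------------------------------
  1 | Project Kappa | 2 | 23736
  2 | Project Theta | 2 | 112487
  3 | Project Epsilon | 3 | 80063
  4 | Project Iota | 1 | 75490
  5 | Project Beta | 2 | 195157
SELECT name, budget FROM departments WHERE budget >= 184013

Execution result:
name | budget
IT | 327538
HR | 266603
Finance | 209737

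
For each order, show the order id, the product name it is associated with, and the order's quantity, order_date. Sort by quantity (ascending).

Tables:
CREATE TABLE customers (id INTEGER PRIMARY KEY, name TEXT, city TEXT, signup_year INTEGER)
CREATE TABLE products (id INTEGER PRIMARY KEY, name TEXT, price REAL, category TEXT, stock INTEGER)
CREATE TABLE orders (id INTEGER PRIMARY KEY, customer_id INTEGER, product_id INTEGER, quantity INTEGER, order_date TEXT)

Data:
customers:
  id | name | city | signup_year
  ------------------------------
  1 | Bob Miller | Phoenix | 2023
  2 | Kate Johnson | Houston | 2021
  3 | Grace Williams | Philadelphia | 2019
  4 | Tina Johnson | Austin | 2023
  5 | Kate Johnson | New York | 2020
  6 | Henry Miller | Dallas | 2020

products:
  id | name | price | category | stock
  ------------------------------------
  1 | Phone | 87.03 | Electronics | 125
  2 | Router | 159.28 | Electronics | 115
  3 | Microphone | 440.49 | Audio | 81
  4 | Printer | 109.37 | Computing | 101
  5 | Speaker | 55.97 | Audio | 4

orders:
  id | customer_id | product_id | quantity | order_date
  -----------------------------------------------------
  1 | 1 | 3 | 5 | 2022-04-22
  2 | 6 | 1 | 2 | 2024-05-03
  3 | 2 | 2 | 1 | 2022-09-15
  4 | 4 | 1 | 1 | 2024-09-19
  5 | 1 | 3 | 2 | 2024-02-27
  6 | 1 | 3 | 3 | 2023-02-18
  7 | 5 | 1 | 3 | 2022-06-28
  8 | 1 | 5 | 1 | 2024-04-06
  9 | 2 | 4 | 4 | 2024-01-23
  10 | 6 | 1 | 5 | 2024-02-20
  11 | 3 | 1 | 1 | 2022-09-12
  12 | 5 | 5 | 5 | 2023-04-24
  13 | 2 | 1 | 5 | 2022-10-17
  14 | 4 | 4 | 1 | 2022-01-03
SELECT c.id, p.name AS product, c.quantity, c.order_date FROM orders c JOIN products p ON c.product_id = p.id ORDER BY c.quantity ASC

Execution result:
id | product | quantity | order_date
3 | Router | 1 | 2022-09-15
4 | Phone | 1 | 2024-09-19
8 | Speaker | 1 | 2024-04-06
11 | Phone | 1 | 2022-09-12
14 | Printer | 1 | 2022-01-03
2 | Phone | 2 | 2024-05-03
5 | Microphone | 2 | 2024-02-27
6 | Microphone | 3 | 2023-02-18
7 | Phone | 3 | 2022-06-28
9 | Printer | 4 | 2024-01-23
1 | Microphone | 5 | 2022-04-22
10 | Phone | 5 | 2024-02-20
12 | Speaker | 5 | 2023-04-24
13 | Phone | 5 | 2022-10-17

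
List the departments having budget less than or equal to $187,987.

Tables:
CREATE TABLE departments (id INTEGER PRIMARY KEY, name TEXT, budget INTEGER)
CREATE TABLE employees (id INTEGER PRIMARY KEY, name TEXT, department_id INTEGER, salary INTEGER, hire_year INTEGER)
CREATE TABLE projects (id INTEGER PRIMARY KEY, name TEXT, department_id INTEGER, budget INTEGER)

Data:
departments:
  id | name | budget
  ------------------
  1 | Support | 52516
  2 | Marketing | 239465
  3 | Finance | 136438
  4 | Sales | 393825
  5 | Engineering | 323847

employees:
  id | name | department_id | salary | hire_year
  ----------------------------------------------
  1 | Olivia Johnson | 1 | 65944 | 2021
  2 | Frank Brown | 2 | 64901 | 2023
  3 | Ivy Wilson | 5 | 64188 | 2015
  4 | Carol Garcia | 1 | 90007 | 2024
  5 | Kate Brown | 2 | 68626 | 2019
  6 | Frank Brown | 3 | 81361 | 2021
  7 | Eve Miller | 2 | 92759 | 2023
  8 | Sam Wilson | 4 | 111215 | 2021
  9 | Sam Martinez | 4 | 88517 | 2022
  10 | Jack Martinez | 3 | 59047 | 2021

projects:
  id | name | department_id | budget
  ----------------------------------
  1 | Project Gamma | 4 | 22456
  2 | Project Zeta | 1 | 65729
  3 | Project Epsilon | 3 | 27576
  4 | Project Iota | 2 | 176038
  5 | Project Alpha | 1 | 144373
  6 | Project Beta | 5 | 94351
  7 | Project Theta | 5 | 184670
SELECT name, budget FROM departments WHERE budget <= 187987

Execution result:
name | budget
Support | 52516
Finance | 136438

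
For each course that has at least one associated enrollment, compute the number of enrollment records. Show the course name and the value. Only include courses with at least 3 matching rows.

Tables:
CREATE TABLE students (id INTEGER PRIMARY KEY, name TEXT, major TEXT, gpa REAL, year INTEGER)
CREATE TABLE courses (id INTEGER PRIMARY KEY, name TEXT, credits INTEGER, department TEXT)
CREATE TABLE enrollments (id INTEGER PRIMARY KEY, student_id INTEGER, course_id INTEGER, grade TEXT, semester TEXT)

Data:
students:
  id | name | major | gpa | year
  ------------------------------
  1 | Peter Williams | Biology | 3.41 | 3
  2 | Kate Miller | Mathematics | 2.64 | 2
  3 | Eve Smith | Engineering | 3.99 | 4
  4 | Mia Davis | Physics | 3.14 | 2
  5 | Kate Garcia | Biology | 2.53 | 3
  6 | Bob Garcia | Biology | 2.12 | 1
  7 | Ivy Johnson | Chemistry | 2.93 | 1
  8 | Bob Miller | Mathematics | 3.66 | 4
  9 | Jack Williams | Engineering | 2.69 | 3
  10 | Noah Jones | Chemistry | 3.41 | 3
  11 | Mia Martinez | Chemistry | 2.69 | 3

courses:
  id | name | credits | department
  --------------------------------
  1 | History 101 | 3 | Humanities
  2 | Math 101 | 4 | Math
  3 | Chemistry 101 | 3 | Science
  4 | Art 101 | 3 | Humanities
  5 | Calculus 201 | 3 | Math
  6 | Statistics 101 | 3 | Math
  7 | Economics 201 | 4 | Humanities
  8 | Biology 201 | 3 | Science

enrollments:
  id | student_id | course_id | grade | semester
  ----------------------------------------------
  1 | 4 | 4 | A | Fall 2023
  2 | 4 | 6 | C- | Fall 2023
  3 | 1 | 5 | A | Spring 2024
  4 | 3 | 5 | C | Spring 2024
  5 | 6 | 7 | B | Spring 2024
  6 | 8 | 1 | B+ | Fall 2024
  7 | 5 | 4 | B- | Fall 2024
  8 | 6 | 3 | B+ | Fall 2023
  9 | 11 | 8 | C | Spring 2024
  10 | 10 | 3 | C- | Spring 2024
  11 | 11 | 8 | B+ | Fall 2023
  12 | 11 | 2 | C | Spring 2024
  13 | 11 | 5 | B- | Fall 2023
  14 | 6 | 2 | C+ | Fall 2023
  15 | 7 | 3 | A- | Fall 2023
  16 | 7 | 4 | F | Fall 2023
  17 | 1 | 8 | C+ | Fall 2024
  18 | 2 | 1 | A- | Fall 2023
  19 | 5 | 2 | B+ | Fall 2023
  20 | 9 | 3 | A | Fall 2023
SELECT p.name, COUNT(*) AS n FROM enrollments c JOIN courses p ON c.course_id = p.id GROUP BY p.id, p.name HAVING COUNT(*) >= 3

Execution result:
name | n
Math 101 | 3
Chemistry 101 | 4
Art 101 | 3
Calculus 201 | 3
Biology 201 | 3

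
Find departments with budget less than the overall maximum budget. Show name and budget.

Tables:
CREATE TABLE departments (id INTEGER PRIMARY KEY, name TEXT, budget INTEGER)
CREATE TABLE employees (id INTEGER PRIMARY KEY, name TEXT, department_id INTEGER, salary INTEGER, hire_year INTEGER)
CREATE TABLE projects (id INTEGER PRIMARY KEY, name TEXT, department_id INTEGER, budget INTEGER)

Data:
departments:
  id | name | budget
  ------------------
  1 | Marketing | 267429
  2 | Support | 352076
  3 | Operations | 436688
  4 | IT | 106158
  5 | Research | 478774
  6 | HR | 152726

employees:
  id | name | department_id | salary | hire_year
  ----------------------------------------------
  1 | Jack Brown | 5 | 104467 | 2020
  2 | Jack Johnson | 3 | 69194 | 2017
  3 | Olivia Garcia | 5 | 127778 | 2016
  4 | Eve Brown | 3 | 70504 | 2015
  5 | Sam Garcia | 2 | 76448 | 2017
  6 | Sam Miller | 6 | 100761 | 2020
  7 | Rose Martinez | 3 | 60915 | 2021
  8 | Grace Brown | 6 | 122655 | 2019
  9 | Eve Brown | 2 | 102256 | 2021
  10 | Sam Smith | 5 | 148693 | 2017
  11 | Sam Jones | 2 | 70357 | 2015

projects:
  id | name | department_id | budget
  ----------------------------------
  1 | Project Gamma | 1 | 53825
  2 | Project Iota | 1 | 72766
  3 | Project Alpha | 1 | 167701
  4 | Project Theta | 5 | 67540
SELECT name, budget FROM departments WHERE budget < (SELECT MAX(budget) FROM departments)

Execution result:
name | budget
Marketing | 267429
Support | 352076
Operations | 436688
IT | 106158
HR | 152726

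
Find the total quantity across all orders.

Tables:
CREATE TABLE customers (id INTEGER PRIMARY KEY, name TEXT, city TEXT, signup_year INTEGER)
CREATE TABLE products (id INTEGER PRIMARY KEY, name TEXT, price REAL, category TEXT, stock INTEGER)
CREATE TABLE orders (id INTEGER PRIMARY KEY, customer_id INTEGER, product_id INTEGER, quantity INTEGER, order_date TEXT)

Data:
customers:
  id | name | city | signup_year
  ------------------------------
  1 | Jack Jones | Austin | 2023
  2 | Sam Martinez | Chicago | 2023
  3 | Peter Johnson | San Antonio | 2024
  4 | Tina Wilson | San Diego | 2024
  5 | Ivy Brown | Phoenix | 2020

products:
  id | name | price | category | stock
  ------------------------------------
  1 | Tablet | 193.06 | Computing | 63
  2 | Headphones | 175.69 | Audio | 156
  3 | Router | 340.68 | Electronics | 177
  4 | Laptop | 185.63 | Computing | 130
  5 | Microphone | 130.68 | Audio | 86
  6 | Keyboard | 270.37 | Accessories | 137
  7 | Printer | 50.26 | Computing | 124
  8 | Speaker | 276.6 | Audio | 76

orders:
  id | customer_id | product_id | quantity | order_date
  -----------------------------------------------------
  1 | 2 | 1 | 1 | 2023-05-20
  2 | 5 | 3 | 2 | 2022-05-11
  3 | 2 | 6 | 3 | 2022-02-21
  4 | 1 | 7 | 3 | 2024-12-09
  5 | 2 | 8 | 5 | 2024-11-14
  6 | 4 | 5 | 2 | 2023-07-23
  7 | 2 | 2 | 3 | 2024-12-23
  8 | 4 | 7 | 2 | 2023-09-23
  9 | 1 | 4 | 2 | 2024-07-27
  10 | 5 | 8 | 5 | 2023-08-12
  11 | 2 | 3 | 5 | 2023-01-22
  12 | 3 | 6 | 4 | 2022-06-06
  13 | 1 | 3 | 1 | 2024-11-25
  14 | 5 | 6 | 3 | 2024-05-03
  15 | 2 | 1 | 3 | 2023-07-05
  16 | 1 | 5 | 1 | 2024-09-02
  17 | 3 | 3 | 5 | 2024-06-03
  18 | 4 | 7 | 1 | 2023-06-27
SELECT SUM(quantity) FROM orders

Execution result:
51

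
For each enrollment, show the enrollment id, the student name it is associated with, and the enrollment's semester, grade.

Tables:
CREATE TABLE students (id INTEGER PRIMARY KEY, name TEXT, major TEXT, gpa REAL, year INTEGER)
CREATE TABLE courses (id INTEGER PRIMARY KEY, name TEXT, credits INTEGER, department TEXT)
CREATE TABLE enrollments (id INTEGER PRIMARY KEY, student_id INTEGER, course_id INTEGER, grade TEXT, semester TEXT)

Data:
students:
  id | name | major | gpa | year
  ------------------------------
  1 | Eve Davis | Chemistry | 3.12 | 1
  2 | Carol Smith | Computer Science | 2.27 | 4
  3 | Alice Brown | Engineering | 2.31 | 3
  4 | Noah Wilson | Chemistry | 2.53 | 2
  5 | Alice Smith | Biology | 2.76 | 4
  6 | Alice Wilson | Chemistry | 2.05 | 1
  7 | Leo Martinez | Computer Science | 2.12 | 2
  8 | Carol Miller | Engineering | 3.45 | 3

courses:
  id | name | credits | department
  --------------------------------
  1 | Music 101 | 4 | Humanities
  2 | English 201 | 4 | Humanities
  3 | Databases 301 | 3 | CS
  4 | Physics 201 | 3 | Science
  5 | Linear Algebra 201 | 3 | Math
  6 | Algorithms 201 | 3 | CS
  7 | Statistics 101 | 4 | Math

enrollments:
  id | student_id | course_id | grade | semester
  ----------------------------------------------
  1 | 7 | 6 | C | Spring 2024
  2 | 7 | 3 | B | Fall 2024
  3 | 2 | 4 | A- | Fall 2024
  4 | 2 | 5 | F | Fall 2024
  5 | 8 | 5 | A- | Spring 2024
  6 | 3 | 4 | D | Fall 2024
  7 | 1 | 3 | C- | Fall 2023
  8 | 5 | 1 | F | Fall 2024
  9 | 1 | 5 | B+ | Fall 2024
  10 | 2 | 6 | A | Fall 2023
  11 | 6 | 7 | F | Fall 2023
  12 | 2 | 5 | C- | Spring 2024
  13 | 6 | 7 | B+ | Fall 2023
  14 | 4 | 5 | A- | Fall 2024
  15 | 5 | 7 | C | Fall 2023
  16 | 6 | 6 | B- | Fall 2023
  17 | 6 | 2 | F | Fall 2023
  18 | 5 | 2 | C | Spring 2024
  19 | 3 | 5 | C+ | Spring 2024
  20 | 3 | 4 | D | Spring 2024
SELECT c.id, p.name AS student, c.semester, c.grade FROM enrollments c JOIN students p ON c.student_id = p.id

Execution result:
id | student | semester | grade
1 | Leo Martinez | Spring 2024 | C
2 | Leo Martinez | Fall 2024 | B
3 | Carol Smith | Fall 2024 | A-
4 | Carol Smith | Fall 2024 | F
5 | Carol Miller | Spring 2024 | A-
6 | Alice Brown | Fall 2024 | D
7 | Eve Davis | Fall 2023 | C-
8 | Alice Smith | Fall 2024 | F
9 | Eve Davis | Fall 2024 | B+
10 | Carol Smith | Fall 2023 | A
11 | Alice Wilson | Fall 2023 | F
12 | Carol Smith | Spring 2024 | C-
13 | Alice Wilson | Fall 2023 | B+
14 | Noah Wilson | Fall 2024 | A-
15 | Alice Smith | Fall 2023 | C
16 | Alice Wilson | Fall 2023 | B-
17 | Alice Wilson | Fall 2023 | F
18 | Alice Smith | Spring 2024 | C
19 | Alice Brown | Spring 2024 | C+
20 | Alice Brown | Spring 2024 | D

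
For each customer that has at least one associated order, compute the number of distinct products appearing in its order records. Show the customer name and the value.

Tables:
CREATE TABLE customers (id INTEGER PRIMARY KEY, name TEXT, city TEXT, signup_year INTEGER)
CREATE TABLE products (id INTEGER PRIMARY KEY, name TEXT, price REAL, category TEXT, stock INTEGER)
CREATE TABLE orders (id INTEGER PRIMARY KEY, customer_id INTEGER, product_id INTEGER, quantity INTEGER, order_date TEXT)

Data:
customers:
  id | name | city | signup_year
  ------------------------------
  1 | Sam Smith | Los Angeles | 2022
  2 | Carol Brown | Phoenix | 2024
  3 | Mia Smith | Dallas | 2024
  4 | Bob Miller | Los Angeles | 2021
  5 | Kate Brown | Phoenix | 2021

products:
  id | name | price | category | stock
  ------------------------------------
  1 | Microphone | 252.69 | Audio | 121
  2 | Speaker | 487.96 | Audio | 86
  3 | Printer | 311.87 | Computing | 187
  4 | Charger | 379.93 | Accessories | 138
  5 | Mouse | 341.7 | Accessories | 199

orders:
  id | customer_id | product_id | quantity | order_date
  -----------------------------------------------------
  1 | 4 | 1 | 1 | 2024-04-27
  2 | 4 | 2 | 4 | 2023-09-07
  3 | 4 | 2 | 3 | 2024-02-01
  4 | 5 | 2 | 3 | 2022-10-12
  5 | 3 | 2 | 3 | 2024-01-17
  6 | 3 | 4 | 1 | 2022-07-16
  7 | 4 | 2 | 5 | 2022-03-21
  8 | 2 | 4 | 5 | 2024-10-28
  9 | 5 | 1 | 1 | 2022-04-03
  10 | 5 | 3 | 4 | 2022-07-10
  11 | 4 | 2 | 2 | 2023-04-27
SELECT p.name, COUNT(DISTINCT c.product_id) AS distinct_product_count FROM orders c JOIN customers p ON c.customer_id = p.id GROUP BY p.id, p.name

Execution result:
name | distinct_product_count
Carol Brown | 1
Mia Smith | 2
Bob Miller | 2
Kate Brown | 3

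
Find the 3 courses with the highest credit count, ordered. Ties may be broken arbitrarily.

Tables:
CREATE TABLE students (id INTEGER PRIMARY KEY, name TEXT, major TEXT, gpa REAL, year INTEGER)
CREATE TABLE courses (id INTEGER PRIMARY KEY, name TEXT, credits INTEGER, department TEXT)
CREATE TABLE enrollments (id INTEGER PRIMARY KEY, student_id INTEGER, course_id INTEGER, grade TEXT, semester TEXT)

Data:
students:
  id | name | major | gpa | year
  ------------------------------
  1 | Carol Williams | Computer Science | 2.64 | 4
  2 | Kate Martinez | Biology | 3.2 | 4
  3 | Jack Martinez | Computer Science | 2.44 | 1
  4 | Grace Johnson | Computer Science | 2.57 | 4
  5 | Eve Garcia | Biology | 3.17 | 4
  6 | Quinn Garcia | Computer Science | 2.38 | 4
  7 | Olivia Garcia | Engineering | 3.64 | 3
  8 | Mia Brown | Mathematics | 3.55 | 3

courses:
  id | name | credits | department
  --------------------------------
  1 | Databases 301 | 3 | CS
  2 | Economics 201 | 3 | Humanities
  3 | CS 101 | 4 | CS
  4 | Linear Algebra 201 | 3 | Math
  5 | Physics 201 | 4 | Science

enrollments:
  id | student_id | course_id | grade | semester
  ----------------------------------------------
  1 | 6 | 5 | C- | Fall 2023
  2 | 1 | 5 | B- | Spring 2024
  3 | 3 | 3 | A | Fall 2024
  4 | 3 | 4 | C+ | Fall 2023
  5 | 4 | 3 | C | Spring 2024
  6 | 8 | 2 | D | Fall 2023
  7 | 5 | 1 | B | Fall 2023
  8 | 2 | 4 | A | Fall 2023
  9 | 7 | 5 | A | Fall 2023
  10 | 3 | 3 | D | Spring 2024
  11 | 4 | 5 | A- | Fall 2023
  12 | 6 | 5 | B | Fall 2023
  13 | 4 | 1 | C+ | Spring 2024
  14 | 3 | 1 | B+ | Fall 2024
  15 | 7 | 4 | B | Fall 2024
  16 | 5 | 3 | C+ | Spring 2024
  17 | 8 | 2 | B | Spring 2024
SELECT name, credits FROM courses ORDER BY credits DESC LIMIT 3

Execution result:
name | credits
CS 101 | 4
Physics 201 | 4
Databases 301 | 3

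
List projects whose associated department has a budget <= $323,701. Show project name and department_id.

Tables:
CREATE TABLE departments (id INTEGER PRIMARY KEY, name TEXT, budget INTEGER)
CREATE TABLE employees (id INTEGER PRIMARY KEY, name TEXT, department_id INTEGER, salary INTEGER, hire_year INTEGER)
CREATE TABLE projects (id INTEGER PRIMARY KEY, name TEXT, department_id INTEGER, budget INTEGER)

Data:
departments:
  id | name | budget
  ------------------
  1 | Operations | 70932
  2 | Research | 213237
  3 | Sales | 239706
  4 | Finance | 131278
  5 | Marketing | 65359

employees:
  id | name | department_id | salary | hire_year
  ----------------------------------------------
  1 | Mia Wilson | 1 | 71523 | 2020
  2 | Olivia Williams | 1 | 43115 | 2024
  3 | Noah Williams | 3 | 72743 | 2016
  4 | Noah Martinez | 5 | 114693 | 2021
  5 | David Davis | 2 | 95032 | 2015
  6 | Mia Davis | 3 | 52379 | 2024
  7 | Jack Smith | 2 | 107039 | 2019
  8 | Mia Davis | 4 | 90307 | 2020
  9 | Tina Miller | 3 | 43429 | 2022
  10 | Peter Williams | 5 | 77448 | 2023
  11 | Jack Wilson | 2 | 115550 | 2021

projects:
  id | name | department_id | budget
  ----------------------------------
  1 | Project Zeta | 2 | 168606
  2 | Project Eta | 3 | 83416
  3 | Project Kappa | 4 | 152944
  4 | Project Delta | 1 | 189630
SELECT name, department_id FROM projects WHERE department_id IN (SELECT id FROM departments WHERE budget <= 323701)

Execution result:
name | department_id
Project Zeta | 2
Project Eta | 3
Project Kappa | 4
Project Delta | 1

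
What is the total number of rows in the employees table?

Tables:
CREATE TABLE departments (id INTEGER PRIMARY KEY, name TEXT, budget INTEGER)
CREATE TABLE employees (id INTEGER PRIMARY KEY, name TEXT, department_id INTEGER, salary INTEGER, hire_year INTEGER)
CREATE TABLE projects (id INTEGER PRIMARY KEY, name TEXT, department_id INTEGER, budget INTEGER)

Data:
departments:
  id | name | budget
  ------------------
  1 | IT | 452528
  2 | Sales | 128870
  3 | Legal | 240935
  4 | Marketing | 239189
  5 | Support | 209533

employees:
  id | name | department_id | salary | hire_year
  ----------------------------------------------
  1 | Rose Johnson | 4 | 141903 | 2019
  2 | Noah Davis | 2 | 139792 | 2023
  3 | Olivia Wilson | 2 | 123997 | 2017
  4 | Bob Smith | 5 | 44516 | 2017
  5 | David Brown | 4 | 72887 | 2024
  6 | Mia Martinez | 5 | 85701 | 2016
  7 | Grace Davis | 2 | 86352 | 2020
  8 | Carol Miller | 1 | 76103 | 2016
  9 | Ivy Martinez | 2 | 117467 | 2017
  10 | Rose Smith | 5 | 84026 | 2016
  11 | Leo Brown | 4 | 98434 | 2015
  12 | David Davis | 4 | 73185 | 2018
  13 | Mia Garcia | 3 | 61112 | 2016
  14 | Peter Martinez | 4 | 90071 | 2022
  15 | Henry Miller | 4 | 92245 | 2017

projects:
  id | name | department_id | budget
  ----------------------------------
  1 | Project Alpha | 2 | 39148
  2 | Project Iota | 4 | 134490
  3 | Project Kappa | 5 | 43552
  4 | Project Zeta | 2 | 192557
SELECT COUNT(*) FROM employees

Execution result:
15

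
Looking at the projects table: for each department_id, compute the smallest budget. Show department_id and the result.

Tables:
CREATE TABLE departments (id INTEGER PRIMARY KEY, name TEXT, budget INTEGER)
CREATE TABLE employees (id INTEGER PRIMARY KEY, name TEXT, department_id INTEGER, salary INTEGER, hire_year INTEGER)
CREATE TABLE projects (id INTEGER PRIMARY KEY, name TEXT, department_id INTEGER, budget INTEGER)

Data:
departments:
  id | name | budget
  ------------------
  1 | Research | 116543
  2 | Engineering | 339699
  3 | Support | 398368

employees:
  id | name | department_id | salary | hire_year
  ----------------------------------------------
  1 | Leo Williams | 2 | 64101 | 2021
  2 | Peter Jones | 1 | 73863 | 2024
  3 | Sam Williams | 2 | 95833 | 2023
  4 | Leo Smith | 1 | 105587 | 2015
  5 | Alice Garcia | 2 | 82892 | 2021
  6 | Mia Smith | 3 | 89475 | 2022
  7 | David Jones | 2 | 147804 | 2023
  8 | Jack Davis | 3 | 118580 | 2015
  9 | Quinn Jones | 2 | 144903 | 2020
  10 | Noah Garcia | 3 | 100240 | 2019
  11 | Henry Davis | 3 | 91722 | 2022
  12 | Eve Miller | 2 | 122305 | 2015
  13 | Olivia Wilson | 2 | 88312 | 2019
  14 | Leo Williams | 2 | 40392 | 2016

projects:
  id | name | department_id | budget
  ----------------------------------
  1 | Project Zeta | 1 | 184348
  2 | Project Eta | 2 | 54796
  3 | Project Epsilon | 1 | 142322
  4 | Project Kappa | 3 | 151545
SELECT department_id, MIN(budget) AS min_budget FROM projects GROUP BY department_id

Execution result:
department_id | min_budget
1 | 142322
2 | 54796
3 | 151545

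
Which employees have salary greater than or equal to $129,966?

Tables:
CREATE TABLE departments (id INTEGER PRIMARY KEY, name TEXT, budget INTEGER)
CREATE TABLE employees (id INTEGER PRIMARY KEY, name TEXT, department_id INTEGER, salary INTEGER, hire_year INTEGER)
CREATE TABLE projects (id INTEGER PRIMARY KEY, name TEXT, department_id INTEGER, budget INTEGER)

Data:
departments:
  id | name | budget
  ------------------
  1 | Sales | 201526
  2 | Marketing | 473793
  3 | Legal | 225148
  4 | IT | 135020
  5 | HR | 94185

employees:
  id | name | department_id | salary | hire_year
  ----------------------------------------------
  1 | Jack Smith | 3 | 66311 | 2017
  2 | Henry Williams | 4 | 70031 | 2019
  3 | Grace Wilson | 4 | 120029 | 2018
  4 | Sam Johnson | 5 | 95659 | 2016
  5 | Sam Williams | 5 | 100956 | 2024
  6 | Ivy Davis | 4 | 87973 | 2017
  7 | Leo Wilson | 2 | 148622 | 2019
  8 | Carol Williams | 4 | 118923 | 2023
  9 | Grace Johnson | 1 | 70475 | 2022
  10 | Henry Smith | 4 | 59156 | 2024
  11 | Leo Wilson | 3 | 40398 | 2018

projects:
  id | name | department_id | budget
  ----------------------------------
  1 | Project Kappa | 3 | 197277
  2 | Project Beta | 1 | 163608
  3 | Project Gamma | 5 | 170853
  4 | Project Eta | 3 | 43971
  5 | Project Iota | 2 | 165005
SELECT name, salary FROM employees WHERE salary >= 129966

Execution result:
name | salary
Leo Wilson | 148622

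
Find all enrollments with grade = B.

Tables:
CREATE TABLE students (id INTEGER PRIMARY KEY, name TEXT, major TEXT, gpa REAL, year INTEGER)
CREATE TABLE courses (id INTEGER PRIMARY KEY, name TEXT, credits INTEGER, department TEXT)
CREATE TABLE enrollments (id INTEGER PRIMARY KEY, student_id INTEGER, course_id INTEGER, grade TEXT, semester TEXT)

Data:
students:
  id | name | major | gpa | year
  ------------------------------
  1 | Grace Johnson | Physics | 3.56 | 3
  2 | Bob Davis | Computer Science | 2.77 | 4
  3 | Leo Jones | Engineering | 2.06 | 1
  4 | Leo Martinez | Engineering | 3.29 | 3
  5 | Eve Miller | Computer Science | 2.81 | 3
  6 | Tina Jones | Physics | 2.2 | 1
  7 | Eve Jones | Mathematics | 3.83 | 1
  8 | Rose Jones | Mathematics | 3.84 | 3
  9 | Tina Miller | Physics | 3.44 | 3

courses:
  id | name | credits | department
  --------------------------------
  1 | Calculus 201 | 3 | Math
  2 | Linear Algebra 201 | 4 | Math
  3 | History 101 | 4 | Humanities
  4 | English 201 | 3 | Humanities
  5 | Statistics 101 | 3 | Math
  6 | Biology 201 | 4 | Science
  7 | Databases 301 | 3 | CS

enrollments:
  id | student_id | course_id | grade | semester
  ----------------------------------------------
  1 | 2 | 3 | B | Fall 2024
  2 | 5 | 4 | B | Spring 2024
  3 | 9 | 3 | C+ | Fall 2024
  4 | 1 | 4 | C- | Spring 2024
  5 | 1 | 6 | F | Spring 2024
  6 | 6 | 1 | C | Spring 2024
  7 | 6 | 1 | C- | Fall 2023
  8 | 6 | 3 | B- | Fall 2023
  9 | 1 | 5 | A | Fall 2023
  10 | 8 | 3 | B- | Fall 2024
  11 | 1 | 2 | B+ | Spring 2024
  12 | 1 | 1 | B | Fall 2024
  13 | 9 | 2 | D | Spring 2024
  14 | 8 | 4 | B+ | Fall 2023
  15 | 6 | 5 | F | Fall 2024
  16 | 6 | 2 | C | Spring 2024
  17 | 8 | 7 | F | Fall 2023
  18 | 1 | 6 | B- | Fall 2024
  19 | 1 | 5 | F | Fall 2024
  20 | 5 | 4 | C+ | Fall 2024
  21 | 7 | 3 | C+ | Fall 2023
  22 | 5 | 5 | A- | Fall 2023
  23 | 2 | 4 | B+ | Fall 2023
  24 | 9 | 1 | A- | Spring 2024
SELECT id, grade FROM enrollments WHERE grade = 'B'

Execution result:
id | grade
1 | B
2 | B
12 | B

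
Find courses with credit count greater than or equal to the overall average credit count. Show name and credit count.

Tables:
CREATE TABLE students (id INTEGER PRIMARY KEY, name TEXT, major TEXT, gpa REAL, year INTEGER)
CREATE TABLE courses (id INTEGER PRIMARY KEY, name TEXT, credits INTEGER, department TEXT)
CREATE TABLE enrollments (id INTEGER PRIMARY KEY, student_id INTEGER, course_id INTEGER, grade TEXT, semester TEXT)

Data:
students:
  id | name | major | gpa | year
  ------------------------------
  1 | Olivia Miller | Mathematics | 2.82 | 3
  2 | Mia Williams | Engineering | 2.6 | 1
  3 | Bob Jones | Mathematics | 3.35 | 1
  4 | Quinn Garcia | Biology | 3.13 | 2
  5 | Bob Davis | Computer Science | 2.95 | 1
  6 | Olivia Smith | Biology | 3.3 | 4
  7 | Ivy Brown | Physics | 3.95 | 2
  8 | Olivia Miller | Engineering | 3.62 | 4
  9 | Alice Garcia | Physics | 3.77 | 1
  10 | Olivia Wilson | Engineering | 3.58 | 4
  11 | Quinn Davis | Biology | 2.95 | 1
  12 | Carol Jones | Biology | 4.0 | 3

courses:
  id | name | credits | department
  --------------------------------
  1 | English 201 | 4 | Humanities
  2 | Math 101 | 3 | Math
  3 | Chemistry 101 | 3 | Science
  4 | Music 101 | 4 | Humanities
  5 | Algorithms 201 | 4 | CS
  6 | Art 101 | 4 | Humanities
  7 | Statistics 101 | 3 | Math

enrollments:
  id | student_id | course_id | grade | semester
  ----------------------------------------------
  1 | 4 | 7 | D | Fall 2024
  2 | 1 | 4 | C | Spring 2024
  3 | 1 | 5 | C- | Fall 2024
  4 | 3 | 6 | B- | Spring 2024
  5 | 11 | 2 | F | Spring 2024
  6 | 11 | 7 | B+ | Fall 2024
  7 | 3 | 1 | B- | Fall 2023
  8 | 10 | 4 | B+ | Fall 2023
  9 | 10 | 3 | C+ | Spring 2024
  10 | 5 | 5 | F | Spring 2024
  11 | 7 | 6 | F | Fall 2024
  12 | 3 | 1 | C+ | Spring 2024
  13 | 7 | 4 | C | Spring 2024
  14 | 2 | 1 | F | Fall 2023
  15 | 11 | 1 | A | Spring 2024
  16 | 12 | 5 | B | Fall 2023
SELECT name, credits FROM courses WHERE credits >= (SELECT AVG(credits) FROM courses)

Execution result:
name | credits
English 201 | 4
Music 101 | 4
Algorithms 201 | 4
Art 101 | 4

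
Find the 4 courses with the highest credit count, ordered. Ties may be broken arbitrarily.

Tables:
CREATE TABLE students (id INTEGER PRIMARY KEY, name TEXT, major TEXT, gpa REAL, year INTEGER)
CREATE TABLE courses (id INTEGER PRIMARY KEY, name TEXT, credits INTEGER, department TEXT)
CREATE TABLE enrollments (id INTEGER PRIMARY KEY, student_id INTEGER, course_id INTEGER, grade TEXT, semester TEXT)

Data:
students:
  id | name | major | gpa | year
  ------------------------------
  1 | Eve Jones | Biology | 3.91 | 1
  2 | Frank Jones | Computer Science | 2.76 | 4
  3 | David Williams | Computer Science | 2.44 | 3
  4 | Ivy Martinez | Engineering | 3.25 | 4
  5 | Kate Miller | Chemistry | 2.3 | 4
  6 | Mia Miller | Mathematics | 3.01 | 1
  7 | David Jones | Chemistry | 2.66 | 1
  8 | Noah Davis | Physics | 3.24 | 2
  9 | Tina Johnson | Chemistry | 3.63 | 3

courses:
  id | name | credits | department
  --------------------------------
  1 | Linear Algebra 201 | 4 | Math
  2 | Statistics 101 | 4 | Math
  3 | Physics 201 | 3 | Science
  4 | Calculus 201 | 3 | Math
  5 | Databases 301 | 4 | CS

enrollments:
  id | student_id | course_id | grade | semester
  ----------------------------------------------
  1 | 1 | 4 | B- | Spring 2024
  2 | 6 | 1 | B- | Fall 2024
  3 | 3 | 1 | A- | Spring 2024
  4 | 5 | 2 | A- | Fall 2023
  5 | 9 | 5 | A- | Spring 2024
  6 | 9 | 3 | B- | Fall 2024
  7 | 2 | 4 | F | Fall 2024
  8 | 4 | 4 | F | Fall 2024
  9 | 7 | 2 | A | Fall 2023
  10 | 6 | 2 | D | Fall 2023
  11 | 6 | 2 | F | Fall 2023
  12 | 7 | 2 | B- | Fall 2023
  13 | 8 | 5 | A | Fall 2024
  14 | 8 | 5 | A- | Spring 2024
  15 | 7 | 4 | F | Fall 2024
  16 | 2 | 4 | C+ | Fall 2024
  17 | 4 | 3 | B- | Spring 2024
SELECT name, credits FROM courses ORDER BY credits DESC LIMIT 4

Execution result:
name | credits
Linear Algebra 201 | 4
Statistics 101 | 4
Databases 301 | 4
Physics 201 | 3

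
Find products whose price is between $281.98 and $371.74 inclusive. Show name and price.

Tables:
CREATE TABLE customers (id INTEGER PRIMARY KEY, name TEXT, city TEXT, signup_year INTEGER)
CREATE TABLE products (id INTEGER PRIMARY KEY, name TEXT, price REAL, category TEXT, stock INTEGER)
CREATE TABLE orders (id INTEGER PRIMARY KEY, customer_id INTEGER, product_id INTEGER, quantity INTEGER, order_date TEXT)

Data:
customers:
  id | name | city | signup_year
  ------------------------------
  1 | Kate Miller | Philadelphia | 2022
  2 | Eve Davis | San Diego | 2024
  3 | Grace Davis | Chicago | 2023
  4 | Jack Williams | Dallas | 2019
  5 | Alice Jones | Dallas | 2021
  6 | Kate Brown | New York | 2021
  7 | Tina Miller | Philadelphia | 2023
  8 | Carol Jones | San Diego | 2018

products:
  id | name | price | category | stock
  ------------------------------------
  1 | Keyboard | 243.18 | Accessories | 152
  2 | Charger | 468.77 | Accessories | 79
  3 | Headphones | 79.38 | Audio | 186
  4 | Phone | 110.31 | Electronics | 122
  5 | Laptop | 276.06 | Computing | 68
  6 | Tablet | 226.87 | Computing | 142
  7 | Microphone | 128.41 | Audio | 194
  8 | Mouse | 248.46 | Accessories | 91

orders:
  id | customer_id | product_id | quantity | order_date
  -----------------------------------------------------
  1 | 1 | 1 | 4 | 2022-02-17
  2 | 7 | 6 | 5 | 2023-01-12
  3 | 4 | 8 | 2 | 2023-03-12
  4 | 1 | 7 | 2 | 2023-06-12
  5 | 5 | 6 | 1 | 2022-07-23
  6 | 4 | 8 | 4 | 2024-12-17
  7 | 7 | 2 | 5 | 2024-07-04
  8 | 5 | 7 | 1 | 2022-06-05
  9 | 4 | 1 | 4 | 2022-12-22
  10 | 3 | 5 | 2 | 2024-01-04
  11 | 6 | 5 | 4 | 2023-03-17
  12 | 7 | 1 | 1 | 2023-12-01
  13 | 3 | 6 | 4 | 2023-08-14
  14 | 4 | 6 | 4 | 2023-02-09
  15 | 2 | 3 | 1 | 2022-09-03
SELECT name, price FROM products WHERE price BETWEEN 281.98 AND 371.74

Execution result:
(no rows)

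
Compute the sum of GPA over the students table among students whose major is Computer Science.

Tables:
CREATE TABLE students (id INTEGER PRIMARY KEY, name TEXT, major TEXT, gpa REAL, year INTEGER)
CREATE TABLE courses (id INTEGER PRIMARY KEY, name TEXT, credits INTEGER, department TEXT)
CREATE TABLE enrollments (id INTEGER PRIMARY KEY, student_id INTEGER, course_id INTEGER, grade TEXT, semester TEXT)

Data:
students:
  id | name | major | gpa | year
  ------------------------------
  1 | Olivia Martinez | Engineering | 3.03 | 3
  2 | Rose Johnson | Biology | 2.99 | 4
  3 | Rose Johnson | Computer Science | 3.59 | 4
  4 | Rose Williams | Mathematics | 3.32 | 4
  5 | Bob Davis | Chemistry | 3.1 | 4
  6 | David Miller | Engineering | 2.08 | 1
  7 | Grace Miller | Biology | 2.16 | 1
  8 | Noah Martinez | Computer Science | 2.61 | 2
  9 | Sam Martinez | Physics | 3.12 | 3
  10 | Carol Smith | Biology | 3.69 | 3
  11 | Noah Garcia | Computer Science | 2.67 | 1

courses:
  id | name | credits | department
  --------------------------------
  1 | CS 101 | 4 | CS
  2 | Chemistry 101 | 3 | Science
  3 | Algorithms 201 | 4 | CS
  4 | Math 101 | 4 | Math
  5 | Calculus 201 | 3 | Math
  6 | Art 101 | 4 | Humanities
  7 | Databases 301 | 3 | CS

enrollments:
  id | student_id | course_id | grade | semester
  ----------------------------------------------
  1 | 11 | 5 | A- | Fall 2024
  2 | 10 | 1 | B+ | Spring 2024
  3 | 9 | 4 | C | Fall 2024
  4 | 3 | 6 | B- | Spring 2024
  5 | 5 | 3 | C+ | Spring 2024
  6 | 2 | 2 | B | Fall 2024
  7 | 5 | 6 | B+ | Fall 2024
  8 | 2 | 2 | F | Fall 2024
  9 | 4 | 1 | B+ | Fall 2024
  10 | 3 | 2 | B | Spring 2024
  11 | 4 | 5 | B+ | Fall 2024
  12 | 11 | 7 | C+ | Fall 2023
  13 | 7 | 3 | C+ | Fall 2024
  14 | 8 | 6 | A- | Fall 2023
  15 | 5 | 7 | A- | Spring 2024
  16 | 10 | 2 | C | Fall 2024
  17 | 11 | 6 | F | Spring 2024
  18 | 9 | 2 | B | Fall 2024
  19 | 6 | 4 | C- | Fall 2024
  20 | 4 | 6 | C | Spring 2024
SELECT SUM(gpa) FROM students WHERE major = 'Computer Science'

Execution result:
8.87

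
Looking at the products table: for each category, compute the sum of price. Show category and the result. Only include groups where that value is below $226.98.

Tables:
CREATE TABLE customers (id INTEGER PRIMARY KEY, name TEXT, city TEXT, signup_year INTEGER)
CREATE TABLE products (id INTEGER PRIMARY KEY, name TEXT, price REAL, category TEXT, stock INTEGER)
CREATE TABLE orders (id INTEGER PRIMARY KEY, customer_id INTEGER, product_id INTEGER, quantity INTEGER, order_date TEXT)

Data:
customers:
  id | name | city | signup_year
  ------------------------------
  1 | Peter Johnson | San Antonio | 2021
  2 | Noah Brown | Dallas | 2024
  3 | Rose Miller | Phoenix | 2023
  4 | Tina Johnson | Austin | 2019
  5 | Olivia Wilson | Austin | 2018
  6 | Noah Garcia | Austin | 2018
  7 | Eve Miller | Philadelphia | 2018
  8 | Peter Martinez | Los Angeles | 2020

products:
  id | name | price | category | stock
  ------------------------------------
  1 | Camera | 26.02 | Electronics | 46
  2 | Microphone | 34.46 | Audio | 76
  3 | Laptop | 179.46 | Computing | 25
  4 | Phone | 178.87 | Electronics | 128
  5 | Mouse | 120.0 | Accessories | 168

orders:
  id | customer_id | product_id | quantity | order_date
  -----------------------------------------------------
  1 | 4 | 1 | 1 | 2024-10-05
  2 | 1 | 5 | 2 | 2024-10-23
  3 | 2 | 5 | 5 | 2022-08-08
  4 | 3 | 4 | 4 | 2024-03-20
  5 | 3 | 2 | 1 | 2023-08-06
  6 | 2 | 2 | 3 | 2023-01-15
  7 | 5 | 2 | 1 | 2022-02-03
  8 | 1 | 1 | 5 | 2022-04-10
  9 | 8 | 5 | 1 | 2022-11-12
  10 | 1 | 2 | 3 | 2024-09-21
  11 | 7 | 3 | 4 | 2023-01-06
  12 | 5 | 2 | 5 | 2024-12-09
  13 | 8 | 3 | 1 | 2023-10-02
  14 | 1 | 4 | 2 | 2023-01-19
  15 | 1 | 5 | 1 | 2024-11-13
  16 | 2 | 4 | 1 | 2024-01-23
SELECT category, SUM(price) AS sum_price FROM products GROUP BY category HAVING SUM(price) < 226.98

Execution result:
category | sum_price
Accessories | 120.00
Audio | 34.46
Computing | 179.46
Electronics | 204.89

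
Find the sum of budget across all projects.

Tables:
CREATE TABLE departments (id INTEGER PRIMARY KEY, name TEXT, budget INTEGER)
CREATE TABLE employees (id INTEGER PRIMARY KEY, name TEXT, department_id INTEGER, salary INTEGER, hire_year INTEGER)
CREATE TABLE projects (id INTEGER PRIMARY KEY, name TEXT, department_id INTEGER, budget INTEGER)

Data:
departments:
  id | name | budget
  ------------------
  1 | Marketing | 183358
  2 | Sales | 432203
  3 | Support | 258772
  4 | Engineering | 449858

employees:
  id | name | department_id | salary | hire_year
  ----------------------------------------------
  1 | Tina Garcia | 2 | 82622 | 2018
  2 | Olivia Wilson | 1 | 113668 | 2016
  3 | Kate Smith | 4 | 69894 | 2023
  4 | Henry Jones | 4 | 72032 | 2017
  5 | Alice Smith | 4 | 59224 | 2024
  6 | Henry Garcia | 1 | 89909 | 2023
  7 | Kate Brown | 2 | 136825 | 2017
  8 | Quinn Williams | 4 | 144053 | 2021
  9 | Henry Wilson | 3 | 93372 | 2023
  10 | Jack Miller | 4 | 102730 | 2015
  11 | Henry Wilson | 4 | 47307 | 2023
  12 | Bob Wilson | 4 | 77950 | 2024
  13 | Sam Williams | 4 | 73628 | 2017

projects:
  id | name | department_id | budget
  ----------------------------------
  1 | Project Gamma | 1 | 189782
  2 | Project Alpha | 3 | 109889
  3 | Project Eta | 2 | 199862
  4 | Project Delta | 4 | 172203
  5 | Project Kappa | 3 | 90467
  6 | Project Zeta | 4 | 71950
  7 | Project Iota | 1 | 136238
SELECT SUM(budget) FROM projects

Execution result:
970391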